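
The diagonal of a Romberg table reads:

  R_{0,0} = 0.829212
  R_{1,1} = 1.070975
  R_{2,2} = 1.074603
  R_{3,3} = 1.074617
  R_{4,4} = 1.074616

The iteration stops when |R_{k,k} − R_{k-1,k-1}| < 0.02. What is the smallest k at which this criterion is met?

k = 2

|R_{1,1} − R_{0,0}| = 0.241763 ≥ 0.02
|R_{2,2} − R_{1,1}| = 0.003628 < 0.02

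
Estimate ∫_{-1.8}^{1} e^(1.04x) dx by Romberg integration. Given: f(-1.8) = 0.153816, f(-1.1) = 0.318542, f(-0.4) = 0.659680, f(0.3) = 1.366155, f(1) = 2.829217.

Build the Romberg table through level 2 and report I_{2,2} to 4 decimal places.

2.5731

I_{0,0} (trapezoid, 1 panel, h=2.8000): 4.176246
I_{1,0} (trapezoid, 2 panels, h=1.4000): 3.011675
I_{2,0} (trapezoid, 4 panels, h=0.7000): 2.685125
I_{1,1} = 3.011675 + (3.011675 − 4.176246)/3 = 2.623485
I_{2,1} = 2.685125 + (2.685125 − 3.011675)/3 = 2.576275
I_{2,2} = 2.576275 + (2.576275 − 2.623485)/15 = 2.573128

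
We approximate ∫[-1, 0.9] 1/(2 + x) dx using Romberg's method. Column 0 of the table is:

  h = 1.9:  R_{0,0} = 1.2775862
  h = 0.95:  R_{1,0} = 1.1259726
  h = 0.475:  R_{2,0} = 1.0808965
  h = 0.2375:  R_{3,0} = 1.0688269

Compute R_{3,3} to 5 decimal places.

Richardson extrapolation on the trapezoidal column (denominator 4−1=3):
R_{1,1} = (4·1.1259726 − 1.2775862) / 3 = 1.0754347
R_{2,1} = 1.0808965 + (1.0808965 − 1.1259726)/3 = 1.0658711
R_{3,1} = 1.0688269 + (1.0688269 − 1.0808965)/3 = 1.0648037
R_{2,2} = (16·1.0658711 − 1.0754347) / 15 = 1.0652335
R_{3,2} = (16·1.0648037 − 1.0658711) / 15 = 1.0647325
R_{3,3} = (64·1.0647325 − 1.0652335) / 63 = 1.0647245

1.06472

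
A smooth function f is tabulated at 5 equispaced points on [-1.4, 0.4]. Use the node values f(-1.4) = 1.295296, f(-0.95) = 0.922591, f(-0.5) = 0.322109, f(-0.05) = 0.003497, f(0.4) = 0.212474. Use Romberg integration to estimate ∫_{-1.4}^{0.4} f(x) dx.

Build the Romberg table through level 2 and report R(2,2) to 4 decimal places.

R(0,0) (trapezoid, 1 panel, h=1.8000): 1.356993
R(1,0) (trapezoid, 2 panels, h=0.9000): 0.968395
R(2,0) (trapezoid, 4 panels, h=0.4500): 0.900937
R(1,1) = 0.968395 + (0.968395 − 1.356993)/3 = 0.838862
R(2,1) = 0.900937 + (0.900937 − 0.968395)/3 = 0.878451
R(2,2) = 0.878451 + (0.878451 − 0.838862)/15 = 0.881090

0.8811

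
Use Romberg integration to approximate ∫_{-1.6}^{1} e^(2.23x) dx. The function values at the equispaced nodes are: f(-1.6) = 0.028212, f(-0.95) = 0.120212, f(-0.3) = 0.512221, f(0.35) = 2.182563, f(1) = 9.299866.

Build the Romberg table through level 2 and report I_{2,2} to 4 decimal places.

I_{0,0} (trapezoid, 1 panel, h=2.6000): 12.126501
I_{1,0} (trapezoid, 2 panels, h=1.3000): 6.729138
I_{2,0} (trapezoid, 4 panels, h=0.6500): 4.861373
I_{1,1} = 6.729138 + (6.729138 − 12.126501)/3 = 4.930017
I_{2,1} = 4.861373 + (4.861373 − 6.729138)/3 = 4.238785
I_{2,2} = 4.238785 + (4.238785 − 4.930017)/15 = 4.192703

4.1927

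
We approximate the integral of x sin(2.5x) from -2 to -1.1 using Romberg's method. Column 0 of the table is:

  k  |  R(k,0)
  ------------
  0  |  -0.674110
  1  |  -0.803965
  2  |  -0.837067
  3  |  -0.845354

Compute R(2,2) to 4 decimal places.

Richardson extrapolation on the trapezoidal column (denominator 4−1=3):
R(1,1) = -0.803965 + (-0.803965 − (-0.674110))/3 = -0.847250
R(2,1) = -0.837067 + (-0.837067 − (-0.803965))/3 = -0.848101
R(2,2) = (16·(-0.848101) − (-0.847250)) / 15 = -0.848158

-0.8482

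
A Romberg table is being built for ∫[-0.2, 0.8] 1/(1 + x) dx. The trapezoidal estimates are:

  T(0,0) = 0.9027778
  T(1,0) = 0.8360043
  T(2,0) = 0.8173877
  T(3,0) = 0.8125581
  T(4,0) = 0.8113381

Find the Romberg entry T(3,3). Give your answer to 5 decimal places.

T(1,1) = (4·0.8360043 − 0.9027778) / 3 = 0.8137465
T(2,1) = (4·0.8173877 − 0.8360043) / 3 = 0.8111822
T(3,1) = (4·0.8125581 − 0.8173877) / 3 = 0.8109482
T(2,2) = 0.8111822 + (0.8111822 − 0.8137465)/15 = 0.8110112
T(3,2) = (16·0.8109482 − 0.8111822) / 15 = 0.8109326
T(3,3) = 0.8109326 + (0.8109326 − 0.8110112)/63 = 0.8109314

0.81093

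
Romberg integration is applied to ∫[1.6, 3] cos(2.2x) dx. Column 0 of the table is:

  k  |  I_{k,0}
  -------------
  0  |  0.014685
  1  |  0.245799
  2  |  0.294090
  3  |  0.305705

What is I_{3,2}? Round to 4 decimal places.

Richardson extrapolation on the trapezoidal column (denominator 4−1=3):
I_{2,1} = 0.294090 + (0.294090 − 0.245799)/3 = 0.310187
I_{3,1} = (4·0.305705 − 0.294090) / 3 = 0.309577
I_{3,2} = (16·0.309577 − 0.310187) / 15 = 0.309536
(Column j=1 coincides with Simpson's rule on the same nodes.)

0.3095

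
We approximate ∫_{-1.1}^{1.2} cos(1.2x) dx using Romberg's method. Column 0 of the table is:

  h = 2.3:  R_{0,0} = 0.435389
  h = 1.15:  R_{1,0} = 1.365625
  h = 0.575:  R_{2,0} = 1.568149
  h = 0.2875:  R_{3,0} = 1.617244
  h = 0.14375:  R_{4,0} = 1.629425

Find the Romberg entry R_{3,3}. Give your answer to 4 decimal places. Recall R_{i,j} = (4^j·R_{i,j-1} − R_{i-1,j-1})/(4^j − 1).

1.6335

Richardson extrapolation on the trapezoidal column (denominator 4−1=3):
R_{1,1} = 1.365625 + (1.365625 − 0.435389)/3 = 1.675704
R_{2,1} = (4·1.568149 − 1.365625) / 3 = 1.635657
R_{3,1} = (4·1.617244 − 1.568149) / 3 = 1.633609
R_{2,2} = 1.635657 + (1.635657 − 1.675704)/15 = 1.632987
R_{3,2} = (16·1.633609 − 1.635657) / 15 = 1.633472
R_{3,3} = (64·1.633472 − 1.632987) / 63 = 1.633480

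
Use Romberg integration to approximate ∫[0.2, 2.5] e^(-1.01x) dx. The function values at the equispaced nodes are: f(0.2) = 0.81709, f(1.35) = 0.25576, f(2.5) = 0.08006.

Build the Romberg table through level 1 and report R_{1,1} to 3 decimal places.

R_{0,0} (trapezoid, 1 panel, h=2.3000): 1.03172
R_{1,0} (trapezoid, 2 panels, h=1.1500): 0.80999
R_{1,1} = 0.80999 + (0.80999 − 1.03172)/3 = 0.73608

0.736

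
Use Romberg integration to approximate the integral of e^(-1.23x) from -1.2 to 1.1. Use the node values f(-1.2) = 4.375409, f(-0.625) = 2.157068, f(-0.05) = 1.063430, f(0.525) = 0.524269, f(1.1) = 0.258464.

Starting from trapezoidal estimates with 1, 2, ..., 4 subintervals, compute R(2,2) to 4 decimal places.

R(0,0) (trapezoid, 1 panel, h=2.3000): 5.328954
R(1,0) (trapezoid, 2 panels, h=1.1500): 3.887421
R(2,0) (trapezoid, 4 panels, h=0.5750): 3.485480
R(1,1) = 3.887421 + (3.887421 − 5.328954)/3 = 3.406910
R(2,1) = 3.485480 + (3.485480 − 3.887421)/3 = 3.351500
R(2,2) = 3.351500 + (3.351500 − 3.406910)/15 = 3.347806

3.3478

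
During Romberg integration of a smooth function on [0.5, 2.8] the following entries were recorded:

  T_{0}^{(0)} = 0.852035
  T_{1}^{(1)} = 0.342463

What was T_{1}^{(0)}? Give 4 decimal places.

From T_{1}^{(1)} = (4·T_{1}^{(0)} − T_{0}^{(0)})/3, solve for T_{1}^{(0)}:
4·T_{1}^{(0)} = 3·0.342463 + 0.852035 = 1.879424
T_{1}^{(0)} = 0.469856

0.4699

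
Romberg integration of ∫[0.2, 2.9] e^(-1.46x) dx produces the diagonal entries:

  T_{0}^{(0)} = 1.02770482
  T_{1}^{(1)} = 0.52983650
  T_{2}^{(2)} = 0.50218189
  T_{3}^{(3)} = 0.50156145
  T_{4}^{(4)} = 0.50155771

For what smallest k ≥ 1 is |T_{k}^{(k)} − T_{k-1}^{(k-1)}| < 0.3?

|T_{1}^{(1)} − T_{0}^{(0)}| = 0.49786832 ≥ 0.3
|T_{2}^{(2)} − T_{1}^{(1)}| = 0.02765461 < 0.3

k = 2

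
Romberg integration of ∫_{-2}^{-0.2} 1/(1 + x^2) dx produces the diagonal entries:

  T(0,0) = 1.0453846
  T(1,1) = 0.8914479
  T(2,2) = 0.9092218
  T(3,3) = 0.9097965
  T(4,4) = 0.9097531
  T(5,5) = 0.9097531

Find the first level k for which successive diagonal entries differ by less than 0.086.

k = 2

|T(1,1) − T(0,0)| = 0.1539367 ≥ 0.086
|T(2,2) − T(1,1)| = 0.0177739 < 0.086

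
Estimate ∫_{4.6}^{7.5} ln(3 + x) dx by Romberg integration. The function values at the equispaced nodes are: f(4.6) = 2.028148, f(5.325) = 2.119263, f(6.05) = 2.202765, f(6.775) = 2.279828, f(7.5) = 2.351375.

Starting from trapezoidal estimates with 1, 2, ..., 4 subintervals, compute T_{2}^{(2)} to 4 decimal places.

T_{0}^{(0)} (trapezoid, 1 panel, h=2.9000): 6.350308
T_{1}^{(0)} (trapezoid, 2 panels, h=1.4500): 6.369163
T_{2}^{(0)} (trapezoid, 4 panels, h=0.7250): 6.373923
T_{1}^{(1)} = 6.369163 + (6.369163 − 6.350308)/3 = 6.375448
T_{2}^{(1)} = 6.373923 + (6.373923 − 6.369163)/3 = 6.375510
T_{2}^{(2)} = 6.375510 + (6.375510 − 6.375448)/15 = 6.375514

6.3755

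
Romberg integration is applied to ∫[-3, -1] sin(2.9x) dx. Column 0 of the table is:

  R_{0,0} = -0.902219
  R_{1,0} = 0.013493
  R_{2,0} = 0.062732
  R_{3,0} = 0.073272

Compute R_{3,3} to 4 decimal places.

0.0768

Richardson extrapolation on the trapezoidal column (denominator 4−1=3):
R_{1,1} = (4·0.013493 − (-0.902219)) / 3 = 0.318730
R_{2,1} = (4·0.062732 − 0.013493) / 3 = 0.079145
R_{3,1} = 0.073272 + (0.073272 − 0.062732)/3 = 0.076785
R_{2,2} = (16·0.079145 − 0.318730) / 15 = 0.063173
R_{3,2} = (16·0.076785 − 0.079145) / 15 = 0.076628
R_{3,3} = 0.076628 + (0.076628 − 0.063173)/63 = 0.076842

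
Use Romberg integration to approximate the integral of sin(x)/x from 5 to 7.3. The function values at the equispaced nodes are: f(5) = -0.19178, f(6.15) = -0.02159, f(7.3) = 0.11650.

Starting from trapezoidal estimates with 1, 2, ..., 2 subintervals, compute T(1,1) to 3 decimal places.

-0.062

T(0,0) (trapezoid, 1 panel, h=2.3000): -0.08657
T(1,0) (trapezoid, 2 panels, h=1.1500): -0.06811
T(1,1) = -0.06811 + (-0.06811 − (-0.08657))/3 = -0.06196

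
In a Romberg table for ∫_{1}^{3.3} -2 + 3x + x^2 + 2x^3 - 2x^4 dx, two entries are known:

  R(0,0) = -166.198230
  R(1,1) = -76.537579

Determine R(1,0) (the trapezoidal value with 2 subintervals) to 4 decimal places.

-98.9527

From R(1,1) = (4·R(1,0) − R(0,0))/3, solve for R(1,0):
4·R(1,0) = 3·(-76.537579) + (-166.198230) = -395.810967
R(1,0) = -98.952742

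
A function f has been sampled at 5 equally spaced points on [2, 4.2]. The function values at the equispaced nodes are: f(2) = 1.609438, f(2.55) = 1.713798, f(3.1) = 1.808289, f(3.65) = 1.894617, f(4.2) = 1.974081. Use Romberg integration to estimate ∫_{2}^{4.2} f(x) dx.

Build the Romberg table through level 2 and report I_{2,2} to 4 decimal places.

3.9662

I_{0,0} (trapezoid, 1 panel, h=2.2000): 3.941871
I_{1,0} (trapezoid, 2 panels, h=1.1000): 3.960053
I_{2,0} (trapezoid, 4 panels, h=0.5500): 3.964655
I_{1,1} = 3.960053 + (3.960053 − 3.941871)/3 = 3.966114
I_{2,1} = 3.964655 + (3.964655 − 3.960053)/3 = 3.966189
I_{2,2} = 3.966189 + (3.966189 − 3.966114)/15 = 3.966194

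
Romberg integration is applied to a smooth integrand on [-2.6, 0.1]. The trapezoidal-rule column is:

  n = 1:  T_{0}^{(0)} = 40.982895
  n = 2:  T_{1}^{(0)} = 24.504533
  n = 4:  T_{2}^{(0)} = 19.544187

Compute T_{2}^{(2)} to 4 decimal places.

17.8160

T_{1}^{(1)} = 24.504533 + (24.504533 − 40.982895)/3 = 19.011746
T_{2}^{(1)} = (4·19.544187 − 24.504533) / 3 = 17.890738
T_{2}^{(2)} = 17.890738 + (17.890738 − 19.011746)/15 = 17.816004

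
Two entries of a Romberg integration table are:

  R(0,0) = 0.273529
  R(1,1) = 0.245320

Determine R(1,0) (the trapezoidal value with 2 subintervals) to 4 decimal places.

0.2524

From R(1,1) = (4·R(1,0) − R(0,0))/3, solve for R(1,0):
4·R(1,0) = 3·0.245320 + 0.273529 = 1.009489
R(1,0) = 0.252372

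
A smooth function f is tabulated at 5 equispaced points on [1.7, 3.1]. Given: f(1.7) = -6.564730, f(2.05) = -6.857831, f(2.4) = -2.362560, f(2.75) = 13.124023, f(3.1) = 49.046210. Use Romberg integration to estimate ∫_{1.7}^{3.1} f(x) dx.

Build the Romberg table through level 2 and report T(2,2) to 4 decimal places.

T(0,0) (trapezoid, 1 panel, h=1.4000): 29.737036
T(1,0) (trapezoid, 2 panels, h=0.7000): 13.214726
T(2,0) (trapezoid, 4 panels, h=0.3500): 8.800530
T(1,1) = 13.214726 + (13.214726 − 29.737036)/3 = 7.707289
T(2,1) = 8.800530 + (8.800530 − 13.214726)/3 = 7.329131
T(2,2) = 7.329131 + (7.329131 − 7.707289)/15 = 7.303920

7.3039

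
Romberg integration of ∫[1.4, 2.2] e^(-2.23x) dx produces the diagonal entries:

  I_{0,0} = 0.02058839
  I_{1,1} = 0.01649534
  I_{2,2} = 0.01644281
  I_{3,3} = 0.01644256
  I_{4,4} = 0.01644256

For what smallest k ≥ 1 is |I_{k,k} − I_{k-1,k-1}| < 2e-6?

|I_{1,1} − I_{0,0}| = 0.00409305 ≥ 2e-6
|I_{2,2} − I_{1,1}| = 0.00005253 ≥ 2e-6
|I_{3,3} − I_{2,2}| = 0.00000025 < 2e-6

k = 3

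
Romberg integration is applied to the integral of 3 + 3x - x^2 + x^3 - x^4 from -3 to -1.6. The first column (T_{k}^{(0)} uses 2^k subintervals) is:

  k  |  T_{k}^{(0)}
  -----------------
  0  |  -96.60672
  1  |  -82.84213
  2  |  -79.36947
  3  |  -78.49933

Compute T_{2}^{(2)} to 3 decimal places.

T_{1}^{(1)} = (4·(-82.84213) − (-96.60672)) / 3 = -78.25393
T_{2}^{(1)} = (4·(-79.36947) − (-82.84213)) / 3 = -78.21192
T_{2}^{(2)} = (16·(-78.21192) − (-78.25393)) / 15 = -78.20912

-78.209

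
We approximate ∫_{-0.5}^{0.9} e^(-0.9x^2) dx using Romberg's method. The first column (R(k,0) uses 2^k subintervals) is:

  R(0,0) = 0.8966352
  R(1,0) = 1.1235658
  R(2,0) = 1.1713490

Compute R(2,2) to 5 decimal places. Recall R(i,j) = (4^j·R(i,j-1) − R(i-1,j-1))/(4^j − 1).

1.18648

Richardson extrapolation on the trapezoidal column (denominator 4−1=3):
R(1,1) = (4·1.1235658 − 0.8966352) / 3 = 1.1992093
R(2,1) = 1.1713490 + (1.1713490 − 1.1235658)/3 = 1.1872767
R(2,2) = (16·1.1872767 − 1.1992093) / 15 = 1.1864812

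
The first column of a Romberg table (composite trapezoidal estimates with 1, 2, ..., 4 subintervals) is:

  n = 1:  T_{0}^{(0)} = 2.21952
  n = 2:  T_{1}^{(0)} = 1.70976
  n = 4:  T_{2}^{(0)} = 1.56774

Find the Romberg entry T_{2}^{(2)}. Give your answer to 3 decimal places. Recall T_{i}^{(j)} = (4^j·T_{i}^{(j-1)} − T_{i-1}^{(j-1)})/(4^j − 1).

Richardson extrapolation on the trapezoidal column (denominator 4−1=3):
T_{1}^{(1)} = (4·1.70976 − 2.21952) / 3 = 1.53984
T_{2}^{(1)} = (4·1.56774 − 1.70976) / 3 = 1.52040
T_{2}^{(2)} = (16·1.52040 − 1.53984) / 15 = 1.51910
(Column j=1 coincides with Simpson's rule on the same nodes.)

1.519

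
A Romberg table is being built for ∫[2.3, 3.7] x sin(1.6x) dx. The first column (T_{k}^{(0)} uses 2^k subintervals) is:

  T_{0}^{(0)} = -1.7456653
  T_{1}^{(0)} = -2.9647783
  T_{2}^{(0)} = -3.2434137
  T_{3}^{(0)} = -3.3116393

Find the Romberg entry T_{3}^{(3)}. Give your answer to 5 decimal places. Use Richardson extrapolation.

-3.33426

Richardson extrapolation on the trapezoidal column (denominator 4−1=3):
T_{1}^{(1)} = -2.9647783 + (-2.9647783 − (-1.7456653))/3 = -3.3711493
T_{2}^{(1)} = -3.2434137 + (-3.2434137 − (-2.9647783))/3 = -3.3362922
T_{3}^{(1)} = (4·(-3.3116393) − (-3.2434137)) / 3 = -3.3343812
T_{2}^{(2)} = (16·(-3.3362922) − (-3.3711493)) / 15 = -3.3339684
T_{3}^{(2)} = -3.3343812 + (-3.3343812 − (-3.3362922))/15 = -3.3342538
T_{3}^{(3)} = -3.3342538 + (-3.3342538 − (-3.3339684))/63 = -3.3342583
(Column j=1 coincides with Simpson's rule on the same nodes.)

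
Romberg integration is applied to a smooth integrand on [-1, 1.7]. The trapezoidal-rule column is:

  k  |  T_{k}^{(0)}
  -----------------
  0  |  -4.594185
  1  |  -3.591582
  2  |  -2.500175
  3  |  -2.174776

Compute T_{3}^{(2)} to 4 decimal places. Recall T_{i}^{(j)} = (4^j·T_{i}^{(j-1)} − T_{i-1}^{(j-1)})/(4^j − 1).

-2.0616

T_{2}^{(1)} = (4·(-2.500175) − (-3.591582)) / 3 = -2.136373
T_{3}^{(1)} = (4·(-2.174776) − (-2.500175)) / 3 = -2.066310
T_{3}^{(2)} = -2.066310 + (-2.066310 − (-2.136373))/15 = -2.061639
(Column j=1 coincides with Simpson's rule on the same nodes.)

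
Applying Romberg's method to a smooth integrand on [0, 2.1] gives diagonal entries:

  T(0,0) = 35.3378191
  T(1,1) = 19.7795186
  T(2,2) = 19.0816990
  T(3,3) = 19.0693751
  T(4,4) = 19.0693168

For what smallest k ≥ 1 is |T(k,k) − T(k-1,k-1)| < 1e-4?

k = 4

|T(1,1) − T(0,0)| = 15.5583005 ≥ 1e-4
|T(2,2) − T(1,1)| = 0.6978196 ≥ 1e-4
|T(3,3) − T(2,2)| = 0.0123239 ≥ 1e-4
|T(4,4) − T(3,3)| = 0.0000583 < 1e-4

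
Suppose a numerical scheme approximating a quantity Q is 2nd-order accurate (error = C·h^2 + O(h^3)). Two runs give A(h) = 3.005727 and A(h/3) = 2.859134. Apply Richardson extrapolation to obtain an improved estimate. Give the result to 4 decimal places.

The leading error scales as h^2; refining by a factor of 3 reduces it by 3^2 = 9.
Extrapolated value = (9·A(h/3) − A(h)) / (9 − 1)
= (9·2.859134 − 3.005727) / 8
= 22.726479 / 8 = 2.840810

2.8408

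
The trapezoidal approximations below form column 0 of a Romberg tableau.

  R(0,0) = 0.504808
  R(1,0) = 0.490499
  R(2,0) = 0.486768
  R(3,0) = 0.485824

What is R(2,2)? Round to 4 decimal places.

0.4855

R(1,1) = 0.490499 + (0.490499 − 0.504808)/3 = 0.485729
R(2,1) = (4·0.486768 − 0.490499) / 3 = 0.485524
R(2,2) = (16·0.485524 − 0.485729) / 15 = 0.485510
(Column j=1 coincides with Simpson's rule on the same nodes.)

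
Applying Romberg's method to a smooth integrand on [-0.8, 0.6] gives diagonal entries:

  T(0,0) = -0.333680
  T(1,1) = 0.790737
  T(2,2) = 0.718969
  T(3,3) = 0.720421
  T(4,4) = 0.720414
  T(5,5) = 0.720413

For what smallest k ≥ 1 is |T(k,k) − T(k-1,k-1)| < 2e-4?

k = 4

|T(1,1) − T(0,0)| = 1.124417 ≥ 2e-4
|T(2,2) − T(1,1)| = 0.071768 ≥ 2e-4
|T(3,3) − T(2,2)| = 0.001452 ≥ 2e-4
|T(4,4) − T(3,3)| = 0.000007 < 2e-4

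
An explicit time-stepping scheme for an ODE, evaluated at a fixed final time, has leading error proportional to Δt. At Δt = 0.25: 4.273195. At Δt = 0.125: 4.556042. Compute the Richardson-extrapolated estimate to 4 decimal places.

The leading error scales as Δt; refining by a factor of 2 reduces it by 2^1 = 2.
Extrapolated value = (2·A(Δt/2) − A(Δt)) / (2 − 1)
= (2·4.556042 − 4.273195) / 1
= 4.838889 / 1 = 4.838889

4.8389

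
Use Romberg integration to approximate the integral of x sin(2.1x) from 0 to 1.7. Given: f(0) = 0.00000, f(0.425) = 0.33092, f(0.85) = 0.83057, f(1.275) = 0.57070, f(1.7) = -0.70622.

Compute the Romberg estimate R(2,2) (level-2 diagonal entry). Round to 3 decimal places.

0.640

R(0,0) (trapezoid, 1 panel, h=1.7000): -0.60029
R(1,0) (trapezoid, 2 panels, h=0.8500): 0.40584
R(2,0) (trapezoid, 4 panels, h=0.4250): 0.58611
R(1,1) = 0.40584 + (0.40584 − (-0.60029))/3 = 0.74122
R(2,1) = 0.58611 + (0.58611 − 0.40584)/3 = 0.64620
R(2,2) = 0.64620 + (0.64620 − 0.74122)/15 = 0.63987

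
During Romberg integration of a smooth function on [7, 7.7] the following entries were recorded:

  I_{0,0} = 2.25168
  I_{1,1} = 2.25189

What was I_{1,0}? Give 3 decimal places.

2.252

From I_{1,1} = (4·I_{1,0} − I_{0,0})/3, solve for I_{1,0}:
4·I_{1,0} = 3·2.25189 + 2.25168 = 9.00735
I_{1,0} = 2.25184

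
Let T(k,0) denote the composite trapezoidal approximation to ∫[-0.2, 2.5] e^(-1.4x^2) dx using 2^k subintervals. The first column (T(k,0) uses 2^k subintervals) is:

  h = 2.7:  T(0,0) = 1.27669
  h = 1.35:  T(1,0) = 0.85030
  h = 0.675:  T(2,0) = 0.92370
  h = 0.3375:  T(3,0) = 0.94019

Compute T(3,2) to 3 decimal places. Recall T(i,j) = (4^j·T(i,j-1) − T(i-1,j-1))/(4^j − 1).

0.946

T(2,1) = (4·0.92370 − 0.85030) / 3 = 0.94817
T(3,1) = 0.94019 + (0.94019 − 0.92370)/3 = 0.94569
T(3,2) = 0.94569 + (0.94569 − 0.94817)/15 = 0.94552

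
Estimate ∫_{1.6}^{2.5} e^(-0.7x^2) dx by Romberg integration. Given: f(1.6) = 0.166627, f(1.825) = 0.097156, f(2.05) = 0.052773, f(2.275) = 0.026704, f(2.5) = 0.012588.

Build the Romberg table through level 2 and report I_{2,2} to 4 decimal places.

0.0585

I_{0,0} (trapezoid, 1 panel, h=0.9000): 0.080647
I_{1,0} (trapezoid, 2 panels, h=0.4500): 0.064071
I_{2,0} (trapezoid, 4 panels, h=0.2250): 0.059904
I_{1,1} = 0.064071 + (0.064071 − 0.080647)/3 = 0.058546
I_{2,1} = 0.059904 + (0.059904 − 0.064071)/3 = 0.058515
I_{2,2} = 0.058515 + (0.058515 − 0.058546)/15 = 0.058513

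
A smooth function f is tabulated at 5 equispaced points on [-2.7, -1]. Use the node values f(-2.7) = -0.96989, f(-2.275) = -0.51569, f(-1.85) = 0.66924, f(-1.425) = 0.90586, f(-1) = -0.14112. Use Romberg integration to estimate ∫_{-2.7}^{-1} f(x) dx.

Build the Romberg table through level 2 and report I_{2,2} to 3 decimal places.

0.241

I_{0,0} (trapezoid, 1 panel, h=1.7000): -0.94436
I_{1,0} (trapezoid, 2 panels, h=0.8500): 0.09667
I_{2,0} (trapezoid, 4 panels, h=0.4250): 0.21416
I_{1,1} = 0.09667 + (0.09667 − (-0.94436))/3 = 0.44368
I_{2,1} = 0.21416 + (0.21416 − 0.09667)/3 = 0.25332
I_{2,2} = 0.25332 + (0.25332 − 0.44368)/15 = 0.24063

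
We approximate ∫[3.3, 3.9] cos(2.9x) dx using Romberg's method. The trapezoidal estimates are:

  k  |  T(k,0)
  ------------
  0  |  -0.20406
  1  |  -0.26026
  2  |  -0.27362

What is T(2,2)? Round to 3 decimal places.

T(1,1) = (4·(-0.26026) − (-0.20406)) / 3 = -0.27899
T(2,1) = -0.27362 + (-0.27362 − (-0.26026))/3 = -0.27807
T(2,2) = -0.27807 + (-0.27807 − (-0.27899))/15 = -0.27801
(Column j=1 coincides with Simpson's rule on the same nodes.)

-0.278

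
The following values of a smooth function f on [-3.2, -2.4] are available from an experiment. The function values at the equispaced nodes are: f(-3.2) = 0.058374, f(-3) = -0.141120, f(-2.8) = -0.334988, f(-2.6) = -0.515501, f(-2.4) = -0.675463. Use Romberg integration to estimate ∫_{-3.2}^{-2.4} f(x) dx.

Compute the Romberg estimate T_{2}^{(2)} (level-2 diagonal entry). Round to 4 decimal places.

T_{0}^{(0)} (trapezoid, 1 panel, h=0.8000): -0.246836
T_{1}^{(0)} (trapezoid, 2 panels, h=0.4000): -0.257413
T_{2}^{(0)} (trapezoid, 4 panels, h=0.2000): -0.260031
T_{1}^{(1)} = -0.257413 + (-0.257413 − (-0.246836))/3 = -0.260939
T_{2}^{(1)} = -0.260031 + (-0.260031 − (-0.257413))/3 = -0.260904
T_{2}^{(2)} = -0.260904 + (-0.260904 − (-0.260939))/15 = -0.260902

-0.2609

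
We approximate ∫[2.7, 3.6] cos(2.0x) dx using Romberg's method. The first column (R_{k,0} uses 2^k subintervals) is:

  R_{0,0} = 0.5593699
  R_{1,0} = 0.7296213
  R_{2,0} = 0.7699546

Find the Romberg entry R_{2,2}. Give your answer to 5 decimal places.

Richardson extrapolation on the trapezoidal column (denominator 4−1=3):
R_{1,1} = (4·0.7296213 − 0.5593699) / 3 = 0.7863718
R_{2,1} = (4·0.7699546 − 0.7296213) / 3 = 0.7833990
R_{2,2} = (16·0.7833990 − 0.7863718) / 15 = 0.7832008

0.78320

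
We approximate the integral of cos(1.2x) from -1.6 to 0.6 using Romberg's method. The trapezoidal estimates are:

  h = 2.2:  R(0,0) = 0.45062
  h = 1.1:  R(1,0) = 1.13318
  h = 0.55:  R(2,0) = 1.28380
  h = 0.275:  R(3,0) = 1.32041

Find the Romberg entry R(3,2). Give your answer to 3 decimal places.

1.333

R(2,1) = (4·1.28380 − 1.13318) / 3 = 1.33401
R(3,1) = (4·1.32041 − 1.28380) / 3 = 1.33261
R(3,2) = 1.33261 + (1.33261 − 1.33401)/15 = 1.33252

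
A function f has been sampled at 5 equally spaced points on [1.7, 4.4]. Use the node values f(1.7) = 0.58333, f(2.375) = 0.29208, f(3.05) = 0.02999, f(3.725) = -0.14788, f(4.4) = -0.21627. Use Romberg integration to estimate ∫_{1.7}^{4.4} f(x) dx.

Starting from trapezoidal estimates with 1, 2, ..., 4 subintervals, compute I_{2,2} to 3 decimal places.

0.226

I_{0,0} (trapezoid, 1 panel, h=2.7000): 0.49553
I_{1,0} (trapezoid, 2 panels, h=1.3500): 0.28825
I_{2,0} (trapezoid, 4 panels, h=0.6750): 0.24146
I_{1,1} = 0.28825 + (0.28825 − 0.49553)/3 = 0.21916
I_{2,1} = 0.24146 + (0.24146 − 0.28825)/3 = 0.22586
I_{2,2} = 0.22586 + (0.22586 − 0.21916)/15 = 0.22631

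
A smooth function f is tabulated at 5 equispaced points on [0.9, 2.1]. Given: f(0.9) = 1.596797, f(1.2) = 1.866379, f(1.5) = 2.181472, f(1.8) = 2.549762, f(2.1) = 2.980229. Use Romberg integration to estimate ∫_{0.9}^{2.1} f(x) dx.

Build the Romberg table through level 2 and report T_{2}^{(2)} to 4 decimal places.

2.6604

T_{0}^{(0)} (trapezoid, 1 panel, h=1.2000): 2.746216
T_{1}^{(0)} (trapezoid, 2 panels, h=0.6000): 2.681991
T_{2}^{(0)} (trapezoid, 4 panels, h=0.3000): 2.665838
T_{1}^{(1)} = 2.681991 + (2.681991 − 2.746216)/3 = 2.660583
T_{2}^{(1)} = 2.665838 + (2.665838 − 2.681991)/3 = 2.660454
T_{2}^{(2)} = 2.660454 + (2.660454 − 2.660583)/15 = 2.660445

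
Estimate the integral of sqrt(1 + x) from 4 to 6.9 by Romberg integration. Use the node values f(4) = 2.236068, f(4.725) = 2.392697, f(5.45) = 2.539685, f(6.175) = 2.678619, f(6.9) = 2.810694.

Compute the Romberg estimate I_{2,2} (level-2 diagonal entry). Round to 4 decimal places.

I_{0,0} (trapezoid, 1 panel, h=2.9000): 7.317805
I_{1,0} (trapezoid, 2 panels, h=1.4500): 7.341446
I_{2,0} (trapezoid, 4 panels, h=0.7250): 7.347427
I_{1,1} = 7.341446 + (7.341446 − 7.317805)/3 = 7.349326
I_{2,1} = 7.347427 + (7.347427 − 7.341446)/3 = 7.349421
I_{2,2} = 7.349421 + (7.349421 − 7.349326)/15 = 7.349427

7.3494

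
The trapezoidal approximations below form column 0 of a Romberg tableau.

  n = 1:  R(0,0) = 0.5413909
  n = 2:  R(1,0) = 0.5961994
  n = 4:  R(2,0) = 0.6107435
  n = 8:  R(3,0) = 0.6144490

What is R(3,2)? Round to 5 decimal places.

Richardson extrapolation on the trapezoidal column (denominator 4−1=3):
R(2,1) = 0.6107435 + (0.6107435 − 0.5961994)/3 = 0.6155915
R(3,1) = (4·0.6144490 − 0.6107435) / 3 = 0.6156842
R(3,2) = (16·0.6156842 − 0.6155915) / 15 = 0.6156904

0.61569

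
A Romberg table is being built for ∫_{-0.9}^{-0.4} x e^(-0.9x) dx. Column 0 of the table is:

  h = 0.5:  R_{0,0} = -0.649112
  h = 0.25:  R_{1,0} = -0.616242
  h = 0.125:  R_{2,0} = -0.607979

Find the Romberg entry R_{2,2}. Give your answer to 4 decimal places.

R_{1,1} = (4·(-0.616242) − (-0.649112)) / 3 = -0.605285
R_{2,1} = (4·(-0.607979) − (-0.616242)) / 3 = -0.605225
R_{2,2} = -0.605225 + (-0.605225 − (-0.605285))/15 = -0.605221

-0.6052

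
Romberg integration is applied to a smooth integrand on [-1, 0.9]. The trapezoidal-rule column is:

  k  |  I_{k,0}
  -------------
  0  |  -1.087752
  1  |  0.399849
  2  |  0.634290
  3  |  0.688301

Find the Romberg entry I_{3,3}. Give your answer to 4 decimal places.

Richardson extrapolation on the trapezoidal column (denominator 4−1=3):
I_{1,1} = (4·0.399849 − (-1.087752)) / 3 = 0.895716
I_{2,1} = (4·0.634290 − 0.399849) / 3 = 0.712437
I_{3,1} = (4·0.688301 − 0.634290) / 3 = 0.706305
I_{2,2} = (16·0.712437 − 0.895716) / 15 = 0.700218
I_{3,2} = 0.706305 + (0.706305 − 0.712437)/15 = 0.705896
I_{3,3} = (64·0.705896 − 0.700218) / 63 = 0.705986

0.7060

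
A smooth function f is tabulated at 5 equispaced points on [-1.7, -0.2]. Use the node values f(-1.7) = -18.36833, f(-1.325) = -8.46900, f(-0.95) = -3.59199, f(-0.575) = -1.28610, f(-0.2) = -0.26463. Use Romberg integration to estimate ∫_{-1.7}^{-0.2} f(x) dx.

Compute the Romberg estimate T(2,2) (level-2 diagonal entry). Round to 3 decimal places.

T(0,0) (trapezoid, 1 panel, h=1.5000): -13.97472
T(1,0) (trapezoid, 2 panels, h=0.7500): -9.68135
T(2,0) (trapezoid, 4 panels, h=0.3750): -8.49884
T(1,1) = -9.68135 + (-9.68135 − (-13.97472))/3 = -8.25023
T(2,1) = -8.49884 + (-8.49884 − (-9.68135))/3 = -8.10467
T(2,2) = -8.10467 + (-8.10467 − (-8.25023))/15 = -8.09497

-8.095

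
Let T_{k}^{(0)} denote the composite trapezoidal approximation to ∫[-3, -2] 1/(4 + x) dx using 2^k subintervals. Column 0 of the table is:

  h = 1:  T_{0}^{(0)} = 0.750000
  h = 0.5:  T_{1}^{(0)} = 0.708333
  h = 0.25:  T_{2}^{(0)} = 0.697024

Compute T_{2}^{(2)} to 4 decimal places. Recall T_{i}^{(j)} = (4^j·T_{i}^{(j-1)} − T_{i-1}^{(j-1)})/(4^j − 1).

0.6932

T_{1}^{(1)} = 0.708333 + (0.708333 − 0.750000)/3 = 0.694444
T_{2}^{(1)} = 0.697024 + (0.697024 − 0.708333)/3 = 0.693254
T_{2}^{(2)} = (16·0.693254 − 0.694444) / 15 = 0.693175
(Column j=1 coincides with Simpson's rule on the same nodes.)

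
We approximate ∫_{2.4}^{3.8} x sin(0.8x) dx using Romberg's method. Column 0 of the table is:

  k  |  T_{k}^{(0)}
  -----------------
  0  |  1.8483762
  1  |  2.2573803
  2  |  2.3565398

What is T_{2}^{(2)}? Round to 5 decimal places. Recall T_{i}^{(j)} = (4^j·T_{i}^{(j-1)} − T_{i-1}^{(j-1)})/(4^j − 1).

T_{1}^{(1)} = 2.2573803 + (2.2573803 − 1.8483762)/3 = 2.3937150
T_{2}^{(1)} = (4·2.3565398 − 2.2573803) / 3 = 2.3895930
T_{2}^{(2)} = (16·2.3895930 − 2.3937150) / 15 = 2.3893182

2.38932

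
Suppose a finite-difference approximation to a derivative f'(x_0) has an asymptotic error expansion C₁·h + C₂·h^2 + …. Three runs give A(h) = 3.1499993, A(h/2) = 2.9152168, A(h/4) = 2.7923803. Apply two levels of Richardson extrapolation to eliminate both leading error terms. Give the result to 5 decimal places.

First eliminate the h term (factor 2^1 = 2):
  B₁ = (2·2.9152168 − 3.1499993)/1 = 2.6804343
  B₂ = (2·2.7923803 − 2.9152168)/1 = 2.6695438
Then eliminate the h^2 term (factor 2^2 = 4):
  (4·2.6695438 − 2.6804343)/3 = 2.6659136

2.66591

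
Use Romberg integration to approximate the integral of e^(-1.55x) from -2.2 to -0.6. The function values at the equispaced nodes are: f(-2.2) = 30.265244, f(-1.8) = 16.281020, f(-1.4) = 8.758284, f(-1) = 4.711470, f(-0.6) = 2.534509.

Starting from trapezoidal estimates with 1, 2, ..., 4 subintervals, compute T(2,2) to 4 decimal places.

T(0,0) (trapezoid, 1 panel, h=1.6000): 26.239802
T(1,0) (trapezoid, 2 panels, h=0.8000): 20.126528
T(2,0) (trapezoid, 4 panels, h=0.4000): 18.460260
T(1,1) = 20.126528 + (20.126528 − 26.239802)/3 = 18.088770
T(2,1) = 18.460260 + (18.460260 − 20.126528)/3 = 17.904837
T(2,2) = 17.904837 + (17.904837 − 18.088770)/15 = 17.892575

17.8926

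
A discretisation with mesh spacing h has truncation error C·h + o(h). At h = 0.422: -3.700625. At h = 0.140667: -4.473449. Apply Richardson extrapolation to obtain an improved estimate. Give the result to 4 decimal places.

-4.8599

Extrapolated value = (3·A(h/3) − A(h)) / (3 − 1)
= (3·(-4.473449) − (-3.700625)) / 2
= -9.719722 / 2 = -4.859861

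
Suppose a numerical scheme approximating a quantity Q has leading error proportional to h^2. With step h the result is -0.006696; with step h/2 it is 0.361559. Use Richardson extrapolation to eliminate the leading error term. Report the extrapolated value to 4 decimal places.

Extrapolated value = (4·A(h/2) − A(h)) / (4 − 1)
= (4·0.361559 − (-0.006696)) / 3
= 1.452932 / 3 = 0.484311

0.4843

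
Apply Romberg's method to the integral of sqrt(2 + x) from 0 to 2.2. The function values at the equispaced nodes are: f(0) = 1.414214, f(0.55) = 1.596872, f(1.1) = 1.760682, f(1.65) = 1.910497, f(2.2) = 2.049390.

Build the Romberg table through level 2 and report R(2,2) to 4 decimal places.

R(0,0) (trapezoid, 1 panel, h=2.2000): 3.809964
R(1,0) (trapezoid, 2 panels, h=1.1000): 3.841732
R(2,0) (trapezoid, 4 panels, h=0.5500): 3.849919
R(1,1) = 3.841732 + (3.841732 − 3.809964)/3 = 3.852321
R(2,1) = 3.849919 + (3.849919 − 3.841732)/3 = 3.852648
R(2,2) = 3.852648 + (3.852648 − 3.852321)/15 = 3.852670

3.8527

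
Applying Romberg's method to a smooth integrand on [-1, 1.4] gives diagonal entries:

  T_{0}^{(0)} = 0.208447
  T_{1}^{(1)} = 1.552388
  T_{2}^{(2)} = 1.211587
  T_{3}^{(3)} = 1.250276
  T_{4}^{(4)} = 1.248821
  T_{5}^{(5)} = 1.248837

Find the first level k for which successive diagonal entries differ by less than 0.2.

|T_{1}^{(1)} − T_{0}^{(0)}| = 1.343941 ≥ 0.2
|T_{2}^{(2)} − T_{1}^{(1)}| = 0.340801 ≥ 0.2
|T_{3}^{(3)} − T_{2}^{(2)}| = 0.038689 < 0.2

k = 3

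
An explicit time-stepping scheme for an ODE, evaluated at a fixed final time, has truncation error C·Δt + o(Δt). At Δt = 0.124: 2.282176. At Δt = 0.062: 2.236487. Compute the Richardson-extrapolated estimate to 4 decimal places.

The leading error scales as Δt; refining by a factor of 2 reduces it by 2^1 = 2.
Extrapolated value = (2·A(Δt/2) − A(Δt)) / (2 − 1)
= (2·2.236487 − 2.282176) / 1
= 2.190798 / 1 = 2.190798

2.1908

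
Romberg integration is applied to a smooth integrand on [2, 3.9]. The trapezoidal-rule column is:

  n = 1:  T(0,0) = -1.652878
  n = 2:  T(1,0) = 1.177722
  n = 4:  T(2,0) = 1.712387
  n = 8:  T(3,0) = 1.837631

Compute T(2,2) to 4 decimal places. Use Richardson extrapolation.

1.8752

Richardson extrapolation on the trapezoidal column (denominator 4−1=3):
T(1,1) = 1.177722 + (1.177722 − (-1.652878))/3 = 2.121255
T(2,1) = (4·1.712387 − 1.177722) / 3 = 1.890609
T(2,2) = (16·1.890609 − 2.121255) / 15 = 1.875233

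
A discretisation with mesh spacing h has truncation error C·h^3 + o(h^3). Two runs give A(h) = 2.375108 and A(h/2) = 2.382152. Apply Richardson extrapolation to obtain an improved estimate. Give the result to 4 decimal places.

Extrapolated value = (8·A(h/2) − A(h)) / (8 − 1)
= (8·2.382152 − 2.375108) / 7
= 16.682108 / 7 = 2.383158

2.3832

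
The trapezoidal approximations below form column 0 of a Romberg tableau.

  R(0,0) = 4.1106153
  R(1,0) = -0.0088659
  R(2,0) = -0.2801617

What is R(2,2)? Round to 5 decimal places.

-0.30316

R(1,1) = -0.0088659 + (-0.0088659 − 4.1106153)/3 = -1.3820263
R(2,1) = (4·(-0.2801617) − (-0.0088659)) / 3 = -0.3705936
R(2,2) = -0.3705936 + (-0.3705936 − (-1.3820263))/15 = -0.3031648
(Column j=1 coincides with Simpson's rule on the same nodes.)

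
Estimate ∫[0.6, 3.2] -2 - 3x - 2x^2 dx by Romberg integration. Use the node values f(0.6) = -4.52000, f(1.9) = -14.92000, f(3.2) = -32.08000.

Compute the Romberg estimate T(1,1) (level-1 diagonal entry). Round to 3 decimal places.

-41.721

T(0,0) (trapezoid, 1 panel, h=2.6000): -47.58000
T(1,0) (trapezoid, 2 panels, h=1.3000): -43.18600
T(1,1) = -43.18600 + (-43.18600 − (-47.58000))/3 = -41.72133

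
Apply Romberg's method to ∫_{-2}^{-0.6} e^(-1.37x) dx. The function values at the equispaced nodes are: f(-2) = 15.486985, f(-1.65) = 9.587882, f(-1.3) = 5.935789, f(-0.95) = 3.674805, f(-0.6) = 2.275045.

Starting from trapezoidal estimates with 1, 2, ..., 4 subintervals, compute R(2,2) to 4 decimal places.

9.6440

R(0,0) (trapezoid, 1 panel, h=1.4000): 12.433421
R(1,0) (trapezoid, 2 panels, h=0.7000): 10.371763
R(2,0) (trapezoid, 4 panels, h=0.3500): 9.827822
R(1,1) = 10.371763 + (10.371763 − 12.433421)/3 = 9.684544
R(2,1) = 9.827822 + (9.827822 − 10.371763)/3 = 9.646508
R(2,2) = 9.646508 + (9.646508 − 9.684544)/15 = 9.643972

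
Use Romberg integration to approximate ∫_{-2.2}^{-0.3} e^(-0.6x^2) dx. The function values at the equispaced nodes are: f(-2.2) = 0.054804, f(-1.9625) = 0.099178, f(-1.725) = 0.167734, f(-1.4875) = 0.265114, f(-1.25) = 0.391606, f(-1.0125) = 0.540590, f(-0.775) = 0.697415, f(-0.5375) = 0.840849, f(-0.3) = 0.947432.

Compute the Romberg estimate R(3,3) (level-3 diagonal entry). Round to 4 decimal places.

0.8312

R(0,0) (trapezoid, 1 panel, h=1.9000): 0.952124
R(1,0) (trapezoid, 2 panels, h=0.9500): 0.848088
R(2,0) (trapezoid, 4 panels, h=0.4750): 0.834990
R(3,0) (trapezoid, 8 panels, h=0.2375): 0.832106
R(1,1) = 0.848088 + (0.848088 − 0.952124)/3 = 0.813409
R(2,1) = 0.834990 + (0.834990 − 0.848088)/3 = 0.830624
R(3,1) = 0.832106 + (0.832106 − 0.834990)/3 = 0.831145
R(2,2) = 0.830624 + (0.830624 − 0.813409)/15 = 0.831772
R(3,2) = 0.831145 + (0.831145 − 0.830624)/15 = 0.831180
R(3,3) = 0.831180 + (0.831180 − 0.831772)/63 = 0.831171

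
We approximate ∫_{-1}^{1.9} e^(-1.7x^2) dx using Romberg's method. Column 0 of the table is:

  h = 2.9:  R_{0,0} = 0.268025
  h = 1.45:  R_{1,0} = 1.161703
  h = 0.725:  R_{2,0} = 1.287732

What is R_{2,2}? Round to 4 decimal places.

R_{1,1} = 1.161703 + (1.161703 − 0.268025)/3 = 1.459596
R_{2,1} = 1.287732 + (1.287732 − 1.161703)/3 = 1.329742
R_{2,2} = (16·1.329742 − 1.459596) / 15 = 1.321085

1.3211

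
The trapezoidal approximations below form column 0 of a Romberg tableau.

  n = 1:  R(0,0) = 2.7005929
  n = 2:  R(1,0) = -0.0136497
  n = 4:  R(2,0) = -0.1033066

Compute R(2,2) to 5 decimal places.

Richardson extrapolation on the trapezoidal column (denominator 4−1=3):
R(1,1) = -0.0136497 + (-0.0136497 − 2.7005929)/3 = -0.9183972
R(2,1) = (4·(-0.1033066) − (-0.0136497)) / 3 = -0.1331922
R(2,2) = (16·(-0.1331922) − (-0.9183972)) / 15 = -0.0808452

-0.08085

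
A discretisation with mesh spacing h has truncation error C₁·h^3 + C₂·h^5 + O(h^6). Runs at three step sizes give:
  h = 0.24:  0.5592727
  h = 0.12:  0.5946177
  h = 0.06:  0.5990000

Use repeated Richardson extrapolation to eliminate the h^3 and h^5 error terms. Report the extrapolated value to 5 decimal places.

First eliminate the h^3 term (factor 2^3 = 8):
  B₁ = (8·0.5946177 − 0.5592727)/7 = 0.5996670
  B₂ = (8·0.5990000 − 0.5946177)/7 = 0.5996260
Then eliminate the h^5 term (factor 2^5 = 32):
  (32·0.5996260 − 0.5996670)/31 = 0.5996247

0.59962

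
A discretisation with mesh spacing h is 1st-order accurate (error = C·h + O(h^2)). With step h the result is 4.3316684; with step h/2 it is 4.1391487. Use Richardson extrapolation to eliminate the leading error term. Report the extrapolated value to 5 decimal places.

3.94663

The leading error scales as h; refining by a factor of 2 reduces it by 2^1 = 2.
Extrapolated value = (2·A(h/2) − A(h)) / (2 − 1)
= (2·4.1391487 − 4.3316684) / 1
= 3.9466290 / 1 = 3.9466290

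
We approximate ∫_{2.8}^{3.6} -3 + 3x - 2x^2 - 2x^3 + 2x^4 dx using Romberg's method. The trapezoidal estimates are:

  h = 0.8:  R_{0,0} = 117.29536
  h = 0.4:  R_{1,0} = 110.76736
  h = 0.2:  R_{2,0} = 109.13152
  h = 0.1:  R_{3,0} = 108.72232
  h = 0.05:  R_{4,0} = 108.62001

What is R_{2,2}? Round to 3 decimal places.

R_{1,1} = 110.76736 + (110.76736 − 117.29536)/3 = 108.59136
R_{2,1} = 109.13152 + (109.13152 − 110.76736)/3 = 108.58624
R_{2,2} = (16·108.58624 − 108.59136) / 15 = 108.58590

108.586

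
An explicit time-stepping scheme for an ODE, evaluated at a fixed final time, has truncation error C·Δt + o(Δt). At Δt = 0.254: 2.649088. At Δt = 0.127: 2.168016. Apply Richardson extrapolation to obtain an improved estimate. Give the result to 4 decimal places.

The leading error scales as Δt; refining by a factor of 2 reduces it by 2^1 = 2.
Extrapolated value = (2·A(Δt/2) − A(Δt)) / (2 − 1)
= (2·2.168016 − 2.649088) / 1
= 1.686944 / 1 = 1.686944

1.6869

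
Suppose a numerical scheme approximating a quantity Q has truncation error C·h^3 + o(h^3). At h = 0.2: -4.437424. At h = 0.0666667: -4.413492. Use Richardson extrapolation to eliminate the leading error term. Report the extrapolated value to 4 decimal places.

-4.4126

The leading error scales as h^3; refining by a factor of 3 reduces it by 3^3 = 27.
Extrapolated value = (27·A(h/3) − A(h)) / (27 − 1)
= (27·(-4.413492) − (-4.437424)) / 26
= -114.726860 / 26 = -4.412572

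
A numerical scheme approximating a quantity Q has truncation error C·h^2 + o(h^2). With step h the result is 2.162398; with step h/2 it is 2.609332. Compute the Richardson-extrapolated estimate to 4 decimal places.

2.7583

Extrapolated value = (4·A(h/2) − A(h)) / (4 − 1)
= (4·2.609332 − 2.162398) / 3
= 8.274930 / 3 = 2.758310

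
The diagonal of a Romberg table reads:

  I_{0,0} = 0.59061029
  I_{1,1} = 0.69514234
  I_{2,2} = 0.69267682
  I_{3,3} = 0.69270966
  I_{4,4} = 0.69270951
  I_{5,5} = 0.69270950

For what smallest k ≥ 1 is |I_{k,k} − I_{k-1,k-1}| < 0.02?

k = 2

|I_{1,1} − I_{0,0}| = 0.10453205 ≥ 0.02
|I_{2,2} − I_{1,1}| = 0.00246552 < 0.02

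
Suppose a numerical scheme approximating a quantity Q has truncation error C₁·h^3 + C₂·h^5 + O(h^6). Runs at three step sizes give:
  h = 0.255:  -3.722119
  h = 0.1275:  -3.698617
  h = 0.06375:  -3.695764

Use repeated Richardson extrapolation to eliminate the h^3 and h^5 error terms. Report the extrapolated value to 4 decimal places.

First eliminate the h^3 term (factor 2^3 = 8):
  B₁ = (8·(-3.698617) − (-3.722119))/7 = -3.695260
  B₂ = (8·(-3.695764) − (-3.698617))/7 = -3.695356
Then eliminate the h^5 term (factor 2^5 = 32):
  (32·(-3.695356) − (-3.695260))/31 = -3.695359

-3.6954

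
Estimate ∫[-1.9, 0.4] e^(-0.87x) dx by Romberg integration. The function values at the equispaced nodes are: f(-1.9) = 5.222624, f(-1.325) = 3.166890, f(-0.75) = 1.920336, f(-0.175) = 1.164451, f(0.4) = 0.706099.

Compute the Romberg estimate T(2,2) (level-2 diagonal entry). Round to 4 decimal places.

5.1916

T(0,0) (trapezoid, 1 panel, h=2.3000): 6.818031
T(1,0) (trapezoid, 2 panels, h=1.1500): 5.617402
T(2,0) (trapezoid, 4 panels, h=0.5750): 5.299222
T(1,1) = 5.617402 + (5.617402 − 6.818031)/3 = 5.217192
T(2,1) = 5.299222 + (5.299222 − 5.617402)/3 = 5.193162
T(2,2) = 5.193162 + (5.193162 − 5.217192)/15 = 5.191560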